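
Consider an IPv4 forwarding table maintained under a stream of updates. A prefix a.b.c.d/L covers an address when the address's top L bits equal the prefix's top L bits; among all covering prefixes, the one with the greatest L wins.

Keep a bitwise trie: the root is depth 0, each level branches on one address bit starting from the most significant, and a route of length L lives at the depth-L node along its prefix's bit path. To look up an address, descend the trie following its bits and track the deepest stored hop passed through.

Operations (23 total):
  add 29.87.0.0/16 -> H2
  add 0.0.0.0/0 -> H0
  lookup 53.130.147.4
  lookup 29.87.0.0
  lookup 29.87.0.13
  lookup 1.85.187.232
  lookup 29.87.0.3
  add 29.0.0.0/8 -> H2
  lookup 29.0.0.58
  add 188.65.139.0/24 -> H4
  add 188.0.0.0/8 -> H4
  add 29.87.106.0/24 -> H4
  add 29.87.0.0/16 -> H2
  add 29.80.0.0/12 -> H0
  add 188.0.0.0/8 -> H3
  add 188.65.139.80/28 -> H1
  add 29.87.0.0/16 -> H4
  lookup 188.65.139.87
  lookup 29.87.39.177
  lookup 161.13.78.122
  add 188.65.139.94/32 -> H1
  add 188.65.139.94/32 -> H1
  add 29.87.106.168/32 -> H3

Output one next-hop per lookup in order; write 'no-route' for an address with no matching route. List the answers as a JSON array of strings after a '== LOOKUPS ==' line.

Apply in order:
  add 29.87.0.0/16 -> H2 at depth 16
  add 0.0.0.0/0 -> H0 at depth 0
  ? 53.130.147.4  path d0:H0→d1:-→d2:-  best=H0
  ? 29.87.0.0  path d0:H0→d1:-→d2:-→d3:-→d4:-→d5:-→d6:-→d7:-→d8:-→d9:-→d10:-→d11:-→d12:-→d13:-→d14:-→d15:-→d16:H2  best=H2
  ? 29.87.0.13  path d0:H0→d1:-→d2:-→d3:-→d4:-→d5:-→d6:-→d7:-→d8:-→d9:-→d10:-→d11:-→d12:-→d13:-→d14:-→d15:-→d16:H2  best=H2
  ? 1.85.187.232  path d0:H0→d1:-→d2:-→d3:-  best=H0
  ? 29.87.0.3  path d0:H0→d1:-→d2:-→d3:-→d4:-→d5:-→d6:-→d7:-→d8:-→d9:-→d10:-→d11:-→d12:-→d13:-→d14:-→d15:-→d16:H2  best=H2
  add 29.0.0.0/8 -> H2 at depth 8
  ? 29.0.0.58  path d0:H0→d1:-→d2:-→d3:-→d4:-→d5:-→d6:-→d7:-→d8:H2→d9:-  best=H2
  add 188.65.139.0/24 -> H4 at depth 24
  add 188.0.0.0/8 -> H4 at depth 8
  add 29.87.106.0/24 -> H4 at depth 24
  add 29.87.0.0/16 -> H2 at depth 16
  add 29.80.0.0/12 -> H0 at depth 12
  add 188.0.0.0/8 -> H3 at depth 8
  add 188.65.139.80/28 -> H1 at depth 28
  add 29.87.0.0/16 -> H4 at depth 16
  ? 188.65.139.87  path d0:H0→d1:-→d2:-→d3:-→d4:-→d5:-→d6:-→d7:-→d8:H3→d9:-→d10:-→d11:-→d12:-→d13:-→d14:-→d15:-→d16:-→d17:-→d18:-→d19:-→d20:-→d21:-→d22:-→d23:-→d24:H4→d25:-→d26:-→d27:-→d28:H1  best=H1
  ? 29.87.39.177  path d0:H0→d1:-→d2:-→d3:-→d4:-→d5:-→d6:-→d7:-→d8:H2→d9:-→d10:-→d11:-→d12:H0→d13:-→d14:-→d15:-→d16:H4→d17:-  best=H4
  ? 161.13.78.122  path d0:H0→d1:-→d2:-→d3:-  best=H0
  add 188.65.139.94/32 -> H1 at depth 32
  add 188.65.139.94/32 -> H1 at depth 32
  add 29.87.106.168/32 -> H3 at depth 32

== LOOKUPS ==
["H0","H2","H2","H0","H2","H2","H1","H4","H0"]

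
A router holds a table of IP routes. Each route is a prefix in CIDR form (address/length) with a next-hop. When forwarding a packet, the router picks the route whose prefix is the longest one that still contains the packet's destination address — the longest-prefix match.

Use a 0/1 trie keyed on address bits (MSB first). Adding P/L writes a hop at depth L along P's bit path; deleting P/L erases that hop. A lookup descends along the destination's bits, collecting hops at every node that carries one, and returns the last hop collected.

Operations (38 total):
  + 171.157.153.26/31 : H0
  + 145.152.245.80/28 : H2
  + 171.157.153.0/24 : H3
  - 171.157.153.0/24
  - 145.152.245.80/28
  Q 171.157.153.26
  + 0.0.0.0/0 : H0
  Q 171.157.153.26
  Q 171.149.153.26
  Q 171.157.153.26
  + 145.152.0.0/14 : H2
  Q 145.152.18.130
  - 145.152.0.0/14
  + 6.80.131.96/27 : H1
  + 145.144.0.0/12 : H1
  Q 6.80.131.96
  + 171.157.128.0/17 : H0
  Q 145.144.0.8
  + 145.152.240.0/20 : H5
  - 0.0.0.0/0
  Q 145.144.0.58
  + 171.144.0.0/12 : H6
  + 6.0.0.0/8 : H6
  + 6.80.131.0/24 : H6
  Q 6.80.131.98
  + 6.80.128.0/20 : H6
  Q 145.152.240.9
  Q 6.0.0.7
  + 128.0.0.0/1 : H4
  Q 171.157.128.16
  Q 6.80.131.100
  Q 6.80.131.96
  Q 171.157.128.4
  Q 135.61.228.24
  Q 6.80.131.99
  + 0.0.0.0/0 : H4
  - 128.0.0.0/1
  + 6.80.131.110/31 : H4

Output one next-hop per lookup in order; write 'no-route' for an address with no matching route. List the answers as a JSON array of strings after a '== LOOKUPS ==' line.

Process each operation:
  + 171.157.153.26/31 (H0) depth=31
  + 145.152.245.80/28 (H2) depth=28
  + 171.157.153.0/24 (H3) depth=24
  del 171.157.153.0/24 (clear depth 24)
  del 145.152.245.80/28 (clear depth 28)
  ? 171.157.153.26  path d0:-→d1:-→d2:-→d3:-→d4:-→d5:-→d6:-→d7:-→d8:-→d9:-→d10:-→d11:-→d12:-→d13:-→d14:-→d15:-→d16:-→d17:-→d18:-→d19:-→d20:-→d21:-→d22:-→d23:-→d24:-→d25:-→d26:-→d27:-→d28:-→d29:-→d30:-→d31:H0  best=H0
  + 0.0.0.0/0 (H0) depth=0
  ? 171.157.153.26  path d0:H0→d1:-→d2:-→d3:-→d4:-→d5:-→d6:-→d7:-→d8:-→d9:-→d10:-→d11:-→d12:-→d13:-→d14:-→d15:-→d16:-→d17:-→d18:-→d19:-→d20:-→d21:-→d22:-→d23:-→d24:-→d25:-→d26:-→d27:-→d28:-→d29:-→d30:-→d31:H0  best=H0
  ? 171.149.153.26  path d0:H0→d1:-→d2:-→d3:-→d4:-→d5:-→d6:-→d7:-→d8:-→d9:-→d10:-→d11:-→d12:-  best=H0
  ? 171.157.153.26  path d0:H0→d1:-→d2:-→d3:-→d4:-→d5:-→d6:-→d7:-→d8:-→d9:-→d10:-→d11:-→d12:-→d13:-→d14:-→d15:-→d16:-→d17:-→d18:-→d19:-→d20:-→d21:-→d22:-→d23:-→d24:-→d25:-→d26:-→d27:-→d28:-→d29:-→d30:-→d31:H0  best=H0
  + 145.152.0.0/14 (H2) depth=14
  ? 145.152.18.130  path d0:H0→d1:-→d2:-→d3:-→d4:-→d5:-→d6:-→d7:-→d8:-→d9:-→d10:-→d11:-→d12:-→d13:-→d14:H2→d15:-→d16:-  best=H2
  del 145.152.0.0/14 (clear depth 14)
  + 6.80.131.96/27 (H1) depth=27
  + 145.144.0.0/12 (H1) depth=12
  ? 6.80.131.96  path d0:H0→d1:-→d2:-→d3:-→d4:-→d5:-→d6:-→d7:-→d8:-→d9:-→d10:-→d11:-→d12:-→d13:-→d14:-→d15:-→d16:-→d17:-→d18:-→d19:-→d20:-→d21:-→d22:-→d23:-→d24:-→d25:-→d26:-→d27:H1  best=H1
  + 171.157.128.0/17 (H0) depth=17
  ? 145.144.0.8  path d0:H0→d1:-→d2:-→d3:-→d4:-→d5:-→d6:-→d7:-→d8:-→d9:-→d10:-→d11:-→d12:H1  best=H1
  + 145.152.240.0/20 (H5) depth=20
  del 0.0.0.0/0 (clear depth 0)
  ? 145.144.0.58  path d0:-→d1:-→d2:-→d3:-→d4:-→d5:-→d6:-→d7:-→d8:-→d9:-→d10:-→d11:-→d12:H1  best=H1
  + 171.144.0.0/12 (H6) depth=12
  + 6.0.0.0/8 (H6) depth=8
  + 6.80.131.0/24 (H6) depth=24
  ? 6.80.131.98  path d0:-→d1:-→d2:-→d3:-→d4:-→d5:-→d6:-→d7:-→d8:H6→d9:-→d10:-→d11:-→d12:-→d13:-→d14:-→d15:-→d16:-→d17:-→d18:-→d19:-→d20:-→d21:-→d22:-→d23:-→d24:H6→d25:-→d26:-→d27:H1  best=H1
  + 6.80.128.0/20 (H6) depth=20
  ? 145.152.240.9  path d0:-→d1:-→d2:-→d3:-→d4:-→d5:-→d6:-→d7:-→d8:-→d9:-→d10:-→d11:-→d12:H1→d13:-→d14:-→d15:-→d16:-→d17:-→d18:-→d19:-→d20:H5→d21:-  best=H5
  ? 6.0.0.7  path d0:-→d1:-→d2:-→d3:-→d4:-→d5:-→d6:-→d7:-→d8:H6→d9:-  best=H6
  + 128.0.0.0/1 (H4) depth=1
  ? 171.157.128.16  path d0:-→d1:H4→d2:-→d3:-→d4:-→d5:-→d6:-→d7:-→d8:-→d9:-→d10:-→d11:-→d12:H6→d13:-→d14:-→d15:-→d16:-→d17:H0→d18:-→d19:-  best=H0
  ? 6.80.131.100  path d0:-→d1:-→d2:-→d3:-→d4:-→d5:-→d6:-→d7:-→d8:H6→d9:-→d10:-→d11:-→d12:-→d13:-→d14:-→d15:-→d16:-→d17:-→d18:-→d19:-→d20:H6→d21:-→d22:-→d23:-→d24:H6→d25:-→d26:-→d27:H1  best=H1
  ? 6.80.131.96  path d0:-→d1:-→d2:-→d3:-→d4:-→d5:-→d6:-→d7:-→d8:H6→d9:-→d10:-→d11:-→d12:-→d13:-→d14:-→d15:-→d16:-→d17:-→d18:-→d19:-→d20:H6→d21:-→d22:-→d23:-→d24:H6→d25:-→d26:-→d27:H1  best=H1
  ? 171.157.128.4  path d0:-→d1:H4→d2:-→d3:-→d4:-→d5:-→d6:-→d7:-→d8:-→d9:-→d10:-→d11:-→d12:H6→d13:-→d14:-→d15:-→d16:-→d17:H0→d18:-→d19:-  best=H0
  ? 135.61.228.24  path d0:-→d1:H4→d2:-→d3:-  best=H4
  ? 6.80.131.99  path d0:-→d1:-→d2:-→d3:-→d4:-→d5:-→d6:-→d7:-→d8:H6→d9:-→d10:-→d11:-→d12:-→d13:-→d14:-→d15:-→d16:-→d17:-→d18:-→d19:-→d20:H6→d21:-→d22:-→d23:-→d24:H6→d25:-→d26:-→d27:H1  best=H1
  + 0.0.0.0/0 (H4) depth=0
  del 128.0.0.0/1 (clear depth 1)
  + 6.80.131.110/31 (H4) depth=31

== LOOKUPS ==
["H0","H0","H0","H0","H2","H1","H1","H1","H1","H5","H6","H0","H1","H1","H0","H4","H1"]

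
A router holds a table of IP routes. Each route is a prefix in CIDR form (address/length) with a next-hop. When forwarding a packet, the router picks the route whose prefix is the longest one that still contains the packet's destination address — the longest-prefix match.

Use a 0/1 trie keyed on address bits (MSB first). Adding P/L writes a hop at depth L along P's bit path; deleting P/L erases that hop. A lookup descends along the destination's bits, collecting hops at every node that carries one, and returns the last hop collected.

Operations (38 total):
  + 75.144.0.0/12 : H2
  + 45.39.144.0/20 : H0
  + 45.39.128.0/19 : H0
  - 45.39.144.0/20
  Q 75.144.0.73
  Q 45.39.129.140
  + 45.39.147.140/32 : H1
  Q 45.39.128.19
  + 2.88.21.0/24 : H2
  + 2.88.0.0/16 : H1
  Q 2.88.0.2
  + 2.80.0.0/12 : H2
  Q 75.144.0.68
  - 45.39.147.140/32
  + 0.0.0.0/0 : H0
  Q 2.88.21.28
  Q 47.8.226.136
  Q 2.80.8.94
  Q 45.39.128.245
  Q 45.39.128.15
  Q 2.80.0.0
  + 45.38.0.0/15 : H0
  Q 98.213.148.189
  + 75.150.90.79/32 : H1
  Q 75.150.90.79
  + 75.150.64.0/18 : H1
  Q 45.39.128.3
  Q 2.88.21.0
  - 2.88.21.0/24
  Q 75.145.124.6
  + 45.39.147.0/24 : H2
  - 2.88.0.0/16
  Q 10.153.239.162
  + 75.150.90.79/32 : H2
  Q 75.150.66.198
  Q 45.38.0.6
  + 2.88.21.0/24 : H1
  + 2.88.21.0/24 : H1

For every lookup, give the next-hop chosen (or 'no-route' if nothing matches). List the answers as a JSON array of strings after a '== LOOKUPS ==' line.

Apply in order:
  + 75.144.0.0/12 (H2) depth=12
  + 45.39.144.0/20 (H0) depth=20
  + 45.39.128.0/19 (H0) depth=19
  del 45.39.144.0/20 (clear depth 20)
  Q 75.144.0.73: descend 010010111001 ; hops seen [H2] ; pick H2
  Q 45.39.129.140: descend 0010110100100111100 ; hops seen [H0] ; pick H0
  + 45.39.147.140/32 (H1) depth=32
  Q 45.39.128.19: descend 0010110100100111100 ; hops seen [H0] ; pick H0
  + 2.88.21.0/24 (H2) depth=24
  + 2.88.0.0/16 (H1) depth=16
  Q 2.88.0.2: descend 0000001001011000000 ; hops seen [H1] ; pick H1
  + 2.80.0.0/12 (H2) depth=12
  Q 75.144.0.68: descend 010010111001 ; hops seen [H2] ; pick H2
  del 45.39.147.140/32 (clear depth 32)
  + 0.0.0.0/0 (H0) depth=0
  Q 2.88.21.28: descend 000000100101100000010101 ; hops seen [H0,H2,H1,H2] ; pick H2
  Q 47.8.226.136: descend 001011 ; hops seen [H0] ; pick H0
  Q 2.80.8.94: descend 000000100101 ; hops seen [H0,H2] ; pick H2
  Q 45.39.128.245: descend 0010110100100111100 ; hops seen [H0,H0] ; pick H0
  Q 45.39.128.15: descend 0010110100100111100 ; hops seen [H0,H0] ; pick H0
  Q 2.80.0.0: descend 000000100101 ; hops seen [H0,H2] ; pick H2
  + 45.38.0.0/15 (H0) depth=15
  Q 98.213.148.189: descend 01 ; hops seen [H0] ; pick H0
  + 75.150.90.79/32 (H1) depth=32
  Q 75.150.90.79: descend 01001011100101100101101001001111 ; hops seen [H0,H2,H1] ; pick H1
  + 75.150.64.0/18 (H1) depth=18
  Q 45.39.128.3: descend 0010110100100111100 ; hops seen [H0,H0,H0] ; pick H0
  Q 2.88.21.0: descend 000000100101100000010101 ; hops seen [H0,H2,H1,H2] ; pick H2
  del 2.88.21.0/24 (clear depth 24)
  Q 75.145.124.6: descend 0100101110010 ; hops seen [H0,H2] ; pick H2
  + 45.39.147.0/24 (H2) depth=24
  del 2.88.0.0/16 (clear depth 16)
  Q 10.153.239.162: descend 0000 ; hops seen [H0] ; pick H0
  + 75.150.90.79/32 (H2) depth=32
  Q 75.150.66.198: descend 0100101110010110010 ; hops seen [H0,H2,H1] ; pick H1
  Q 45.38.0.6: descend 001011010010011 ; hops seen [H0,H0] ; pick H0
  + 2.88.21.0/24 (H1) depth=24
  + 2.88.21.0/24 (H1) depth=24

== LOOKUPS ==
["H2","H0","H0","H1","H2","H2","H0","H2","H0","H0","H2","H0","H1","H0","H2","H2","H0","H1","H0"]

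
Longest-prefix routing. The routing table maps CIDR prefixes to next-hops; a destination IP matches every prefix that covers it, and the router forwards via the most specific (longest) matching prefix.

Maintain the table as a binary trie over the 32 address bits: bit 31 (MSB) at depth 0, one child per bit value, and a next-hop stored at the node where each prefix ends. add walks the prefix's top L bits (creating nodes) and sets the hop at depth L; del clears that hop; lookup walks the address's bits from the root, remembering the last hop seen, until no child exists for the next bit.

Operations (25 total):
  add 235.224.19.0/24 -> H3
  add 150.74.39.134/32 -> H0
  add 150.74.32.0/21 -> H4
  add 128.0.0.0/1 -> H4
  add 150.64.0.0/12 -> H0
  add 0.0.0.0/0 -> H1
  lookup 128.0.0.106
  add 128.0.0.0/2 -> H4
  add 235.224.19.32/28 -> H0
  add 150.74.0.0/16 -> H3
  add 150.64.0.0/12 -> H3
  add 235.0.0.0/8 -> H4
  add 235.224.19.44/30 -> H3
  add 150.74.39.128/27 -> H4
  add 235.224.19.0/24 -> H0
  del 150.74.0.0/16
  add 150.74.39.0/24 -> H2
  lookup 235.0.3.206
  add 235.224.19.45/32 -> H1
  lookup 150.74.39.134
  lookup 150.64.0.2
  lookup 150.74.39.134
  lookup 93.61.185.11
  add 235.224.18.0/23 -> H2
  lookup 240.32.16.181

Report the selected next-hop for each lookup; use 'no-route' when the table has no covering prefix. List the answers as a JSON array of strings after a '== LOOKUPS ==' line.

Process each operation:
  + 235.224.19.0/24 (H3) depth=24
  + 150.74.39.134/32 (H0) depth=32
  + 150.74.32.0/21 (H4) depth=21
  + 128.0.0.0/1 (H4) depth=1
  + 150.64.0.0/12 (H0) depth=12
  + 0.0.0.0/0 (H1) depth=0
  lookup 128.0.0.106: bits 100 walk d0:H1→d1:H4→d2:-→d3:- -> H4
  + 128.0.0.0/2 (H4) depth=2
  + 235.224.19.32/28 (H0) depth=28
  + 150.74.0.0/16 (H3) depth=16
  + 150.64.0.0/12 (H3) depth=12
  + 235.0.0.0/8 (H4) depth=8
  + 235.224.19.44/30 (H3) depth=30
  + 150.74.39.128/27 (H4) depth=27
  + 235.224.19.0/24 (H0) depth=24
  - 150.74.0.0/16 clear@16
  + 150.74.39.0/24 (H2) depth=24
  lookup 235.0.3.206: bits 11101011 walk d0:H1→d1:H4→d2:-→d3:-→d4:-→d5:-→d6:-→d7:-→d8:H4 -> H4
  + 235.224.19.45/32 (H1) depth=32
  lookup 150.74.39.134: bits 10010110010010100010011110000110 walk d0:H1→d1:H4→d2:H4→d3:-→d4:-→d5:-→d6:-→d7:-→d8:-→d9:-→d10:-→d11:-→d12:H3→d13:-→d14:-→d15:-→d16:-→d17:-→d18:-→d19:-→d20:-→d21:H4→d22:-→d23:-→d24:H2→d25:-→d26:-→d27:H4→d28:-→d29:-→d30:-→d31:-→d32:H0 -> H0
  lookup 150.64.0.2: bits 100101100100 walk d0:H1→d1:H4→d2:H4→d3:-→d4:-→d5:-→d6:-→d7:-→d8:-→d9:-→d10:-→d11:-→d12:H3 -> H3
  lookup 150.74.39.134: bits 10010110010010100010011110000110 walk d0:H1→d1:H4→d2:H4→d3:-→d4:-→d5:-→d6:-→d7:-→d8:-→d9:-→d10:-→d11:-→d12:H3→d13:-→d14:-→d15:-→d16:-→d17:-→d18:-→d19:-→d20:-→d21:H4→d22:-→d23:-→d24:H2→d25:-→d26:-→d27:H4→d28:-→d29:-→d30:-→d31:-→d32:H0 -> H0
  lookup 93.61.185.11: bits ε walk d0:H1 -> H1
  + 235.224.18.0/23 (H2) depth=23
  lookup 240.32.16.181: bits 111 walk d0:H1→d1:H4→d2:-→d3:- -> H4

== LOOKUPS ==
["H4","H4","H0","H3","H0","H1","H4"]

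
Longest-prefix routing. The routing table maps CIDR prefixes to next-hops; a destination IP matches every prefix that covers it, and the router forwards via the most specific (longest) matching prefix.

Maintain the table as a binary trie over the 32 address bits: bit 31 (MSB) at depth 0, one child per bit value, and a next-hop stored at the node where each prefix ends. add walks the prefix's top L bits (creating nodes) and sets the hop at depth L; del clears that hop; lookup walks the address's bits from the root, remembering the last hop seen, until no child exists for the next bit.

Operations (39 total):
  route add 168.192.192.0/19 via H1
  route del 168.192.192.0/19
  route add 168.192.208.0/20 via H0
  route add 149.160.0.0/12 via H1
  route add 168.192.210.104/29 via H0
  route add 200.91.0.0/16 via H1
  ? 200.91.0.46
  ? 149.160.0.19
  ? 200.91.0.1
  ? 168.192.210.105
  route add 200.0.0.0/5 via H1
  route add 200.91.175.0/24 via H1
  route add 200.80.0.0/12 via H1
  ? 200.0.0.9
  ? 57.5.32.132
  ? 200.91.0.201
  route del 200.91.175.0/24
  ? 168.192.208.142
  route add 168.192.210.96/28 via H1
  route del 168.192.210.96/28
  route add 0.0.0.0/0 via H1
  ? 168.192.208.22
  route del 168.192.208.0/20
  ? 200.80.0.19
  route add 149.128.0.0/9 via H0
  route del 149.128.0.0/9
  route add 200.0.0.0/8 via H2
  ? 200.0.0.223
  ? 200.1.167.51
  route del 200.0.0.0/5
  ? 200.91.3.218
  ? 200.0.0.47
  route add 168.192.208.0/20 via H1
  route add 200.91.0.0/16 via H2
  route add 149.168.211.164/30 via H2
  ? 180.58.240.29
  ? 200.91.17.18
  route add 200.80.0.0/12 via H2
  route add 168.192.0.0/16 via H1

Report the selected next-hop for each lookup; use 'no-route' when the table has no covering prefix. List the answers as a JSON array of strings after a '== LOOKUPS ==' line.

Apply in order:
  add 168.192.192.0/19 -> H1 at depth 19
  - 168.192.192.0/19 clear@19
  add 168.192.208.0/20 -> H0 at depth 20
  add 149.160.0.0/12 -> H1 at depth 12
  add 168.192.210.104/29 -> H0 at depth 29
  add 200.91.0.0/16 -> H1 at depth 16
  lookup 200.91.0.46: bits 1100100001011011 walk d0:-→d1:-→d2:-→d3:-→d4:-→d5:-→d6:-→d7:-→d8:-→d9:-→d10:-→d11:-→d12:-→d13:-→d14:-→d15:-→d16:H1 -> H1
  lookup 149.160.0.19: bits 100101011010 walk d0:-→d1:-→d2:-→d3:-→d4:-→d5:-→d6:-→d7:-→d8:-→d9:-→d10:-→d11:-→d12:H1 -> H1
  lookup 200.91.0.1: bits 1100100001011011 walk d0:-→d1:-→d2:-→d3:-→d4:-→d5:-→d6:-→d7:-→d8:-→d9:-→d10:-→d11:-→d12:-→d13:-→d14:-→d15:-→d16:H1 -> H1
  lookup 168.192.210.105: bits 10101000110000001101001001101 walk d0:-→d1:-→d2:-→d3:-→d4:-→d5:-→d6:-→d7:-→d8:-→d9:-→d10:-→d11:-→d12:-→d13:-→d14:-→d15:-→d16:-→d17:-→d18:-→d19:-→d20:H0→d21:-→d22:-→d23:-→d24:-→d25:-→d26:-→d27:-→d28:-→d29:H0 -> H0
  add 200.0.0.0/5 -> H1 at depth 5
  add 200.91.175.0/24 -> H1 at depth 24
  add 200.80.0.0/12 -> H1 at depth 12
  lookup 200.0.0.9: bits 110010000 walk d0:-→d1:-→d2:-→d3:-→d4:-→d5:H1→d6:-→d7:-→d8:-→d9:- -> H1
  lookup 57.5.32.132: bits ε walk d0:- -> no-route
  lookup 200.91.0.201: bits 1100100001011011 walk d0:-→d1:-→d2:-→d3:-→d4:-→d5:H1→d6:-→d7:-→d8:-→d9:-→d10:-→d11:-→d12:H1→d13:-→d14:-→d15:-→d16:H1 -> H1
  - 200.91.175.0/24 clear@24
  lookup 168.192.208.142: bits 1010100011000000110100 walk d0:-→d1:-→d2:-→d3:-→d4:-→d5:-→d6:-→d7:-→d8:-→d9:-→d10:-→d11:-→d12:-→d13:-→d14:-→d15:-→d16:-→d17:-→d18:-→d19:-→d20:H0→d21:-→d22:- -> H0
  add 168.192.210.96/28 -> H1 at depth 28
  - 168.192.210.96/28 clear@28
  add 0.0.0.0/0 -> H1 at depth 0
  lookup 168.192.208.22: bits 1010100011000000110100 walk d0:H1→d1:-→d2:-→d3:-→d4:-→d5:-→d6:-→d7:-→d8:-→d9:-→d10:-→d11:-→d12:-→d13:-→d14:-→d15:-→d16:-→d17:-→d18:-→d19:-→d20:H0→d21:-→d22:- -> H0
  - 168.192.208.0/20 clear@20
  lookup 200.80.0.19: bits 110010000101 walk d0:H1→d1:-→d2:-→d3:-→d4:-→d5:H1→d6:-→d7:-→d8:-→d9:-→d10:-→d11:-→d12:H1 -> H1
  add 149.128.0.0/9 -> H0 at depth 9
  - 149.128.0.0/9 clear@9
  add 200.0.0.0/8 -> H2 at depth 8
  lookup 200.0.0.223: bits 110010000 walk d0:H1→d1:-→d2:-→d3:-→d4:-→d5:H1→d6:-→d7:-→d8:H2→d9:- -> H2
  lookup 200.1.167.51: bits 110010000 walk d0:H1→d1:-→d2:-→d3:-→d4:-→d5:H1→d6:-→d7:-→d8:H2→d9:- -> H2
  - 200.0.0.0/5 clear@5
  lookup 200.91.3.218: bits 1100100001011011 walk d0:H1→d1:-→d2:-→d3:-→d4:-→d5:-→d6:-→d7:-→d8:H2→d9:-→d10:-→d11:-→d12:H1→d13:-→d14:-→d15:-→d16:H1 -> H1
  lookup 200.0.0.47: bits 110010000 walk d0:H1→d1:-→d2:-→d3:-→d4:-→d5:-→d6:-→d7:-→d8:H2→d9:- -> H2
  add 168.192.208.0/20 -> H1 at depth 20
  add 200.91.0.0/16 -> H2 at depth 16
  add 149.168.211.164/30 -> H2 at depth 30
  lookup 180.58.240.29: bits 101 walk d0:H1→d1:-→d2:-→d3:- -> H1
  lookup 200.91.17.18: bits 1100100001011011 walk d0:H1→d1:-→d2:-→d3:-→d4:-→d5:-→d6:-→d7:-→d8:H2→d9:-→d10:-→d11:-→d12:H1→d13:-→d14:-→d15:-→d16:H2 -> H2
  add 200.80.0.0/12 -> H2 at depth 12
  add 168.192.0.0/16 -> H1 at depth 16

== LOOKUPS ==
["H1","H1","H1","H0","H1","no-route","H1","H0","H0","H1","H2","H2","H1","H2","H1","H2"]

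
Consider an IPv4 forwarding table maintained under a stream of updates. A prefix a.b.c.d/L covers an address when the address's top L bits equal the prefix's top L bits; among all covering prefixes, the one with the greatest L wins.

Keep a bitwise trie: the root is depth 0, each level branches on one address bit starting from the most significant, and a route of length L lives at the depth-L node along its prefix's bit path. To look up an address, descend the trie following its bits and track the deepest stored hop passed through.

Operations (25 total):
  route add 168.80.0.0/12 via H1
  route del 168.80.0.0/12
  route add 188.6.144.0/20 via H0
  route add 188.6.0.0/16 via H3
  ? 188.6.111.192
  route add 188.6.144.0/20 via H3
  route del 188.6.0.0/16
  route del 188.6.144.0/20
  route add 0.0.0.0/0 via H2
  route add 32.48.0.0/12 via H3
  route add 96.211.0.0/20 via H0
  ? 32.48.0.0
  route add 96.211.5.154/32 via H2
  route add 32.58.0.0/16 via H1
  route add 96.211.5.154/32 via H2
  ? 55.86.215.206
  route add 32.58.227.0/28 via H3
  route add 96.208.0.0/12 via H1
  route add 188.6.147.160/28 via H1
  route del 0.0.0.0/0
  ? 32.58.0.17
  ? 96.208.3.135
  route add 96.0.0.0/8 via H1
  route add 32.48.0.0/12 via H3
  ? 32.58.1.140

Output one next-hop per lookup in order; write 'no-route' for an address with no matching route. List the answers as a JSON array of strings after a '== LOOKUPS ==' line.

Trace:
  add 168.80.0.0/12 -> H1 at depth 12
  del 168.80.0.0/12 (clear depth 12)
  add 188.6.144.0/20 -> H0 at depth 20
  add 188.6.0.0/16 -> H3 at depth 16
  lookup 188.6.111.192: bits 1011110000000110 walk d0:-→d1:-→d2:-→d3:-→d4:-→d5:-→d6:-→d7:-→d8:-→d9:-→d10:-→d11:-→d12:-→d13:-→d14:-→d15:-→d16:H3 -> H3
  add 188.6.144.0/20 -> H3 at depth 20
  del 188.6.0.0/16 (clear depth 16)
  del 188.6.144.0/20 (clear depth 20)
  add 0.0.0.0/0 -> H2 at depth 0
  add 32.48.0.0/12 -> H3 at depth 12
  add 96.211.0.0/20 -> H0 at depth 20
  lookup 32.48.0.0: bits 001000000011 walk d0:H2→d1:-→d2:-→d3:-→d4:-→d5:-→d6:-→d7:-→d8:-→d9:-→d10:-→d11:-→d12:H3 -> H3
  add 96.211.5.154/32 -> H2 at depth 32
  add 32.58.0.0/16 -> H1 at depth 16
  add 96.211.5.154/32 -> H2 at depth 32
  lookup 55.86.215.206: bits 001 walk d0:H2→d1:-→d2:-→d3:- -> H2
  add 32.58.227.0/28 -> H3 at depth 28
  add 96.208.0.0/12 -> H1 at depth 12
  add 188.6.147.160/28 -> H1 at depth 28
  del 0.0.0.0/0 (clear depth 0)
  lookup 32.58.0.17: bits 0010000000111010 walk d0:-→d1:-→d2:-→d3:-→d4:-→d5:-→d6:-→d7:-→d8:-→d9:-→d10:-→d11:-→d12:H3→d13:-→d14:-→d15:-→d16:H1 -> H1
  lookup 96.208.3.135: bits 01100000110100 walk d0:-→d1:-→d2:-→d3:-→d4:-→d5:-→d6:-→d7:-→d8:-→d9:-→d10:-→d11:-→d12:H1→d13:-→d14:- -> H1
  add 96.0.0.0/8 -> H1 at depth 8
  add 32.48.0.0/12 -> H3 at depth 12
  lookup 32.58.1.140: bits 0010000000111010 walk d0:-→d1:-→d2:-→d3:-→d4:-→d5:-→d6:-→d7:-→d8:-→d9:-→d10:-→d11:-→d12:H3→d13:-→d14:-→d15:-→d16:H1 -> H1

== LOOKUPS ==
["H3","H3","H2","H1","H1","H1"]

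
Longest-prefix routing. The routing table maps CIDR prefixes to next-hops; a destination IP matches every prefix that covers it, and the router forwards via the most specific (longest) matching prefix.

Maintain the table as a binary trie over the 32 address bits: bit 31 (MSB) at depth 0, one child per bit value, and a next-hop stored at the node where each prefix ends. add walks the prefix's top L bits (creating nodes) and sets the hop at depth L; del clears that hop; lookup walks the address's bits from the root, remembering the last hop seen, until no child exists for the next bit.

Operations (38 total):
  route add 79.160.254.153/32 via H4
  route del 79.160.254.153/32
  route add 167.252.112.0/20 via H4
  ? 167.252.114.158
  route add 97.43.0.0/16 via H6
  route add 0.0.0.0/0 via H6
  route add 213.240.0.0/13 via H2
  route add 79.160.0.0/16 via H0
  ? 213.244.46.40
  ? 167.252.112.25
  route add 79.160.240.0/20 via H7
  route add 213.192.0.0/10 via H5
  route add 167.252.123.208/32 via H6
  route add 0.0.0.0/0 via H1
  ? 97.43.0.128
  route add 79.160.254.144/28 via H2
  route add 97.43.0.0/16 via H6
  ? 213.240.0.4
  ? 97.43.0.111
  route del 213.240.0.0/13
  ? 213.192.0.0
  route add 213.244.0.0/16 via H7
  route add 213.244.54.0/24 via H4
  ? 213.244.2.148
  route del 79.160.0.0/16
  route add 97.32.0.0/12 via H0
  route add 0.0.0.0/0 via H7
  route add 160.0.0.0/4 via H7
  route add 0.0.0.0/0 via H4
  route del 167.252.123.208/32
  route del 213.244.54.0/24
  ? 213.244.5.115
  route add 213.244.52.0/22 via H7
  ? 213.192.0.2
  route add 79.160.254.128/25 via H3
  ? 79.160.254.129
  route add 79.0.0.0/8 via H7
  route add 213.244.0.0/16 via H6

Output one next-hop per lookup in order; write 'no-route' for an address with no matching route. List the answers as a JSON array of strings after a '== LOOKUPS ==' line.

Trace:
  + 79.160.254.153/32 (H4) depth=32
  - 79.160.254.153/32 clear@32
  + 167.252.112.0/20 (H4) depth=20
  lookup 167.252.114.158: bits 10100111111111000111 walk d0:-→d1:-→d2:-→d3:-→d4:-→d5:-→d6:-→d7:-→d8:-→d9:-→d10:-→d11:-→d12:-→d13:-→d14:-→d15:-→d16:-→d17:-→d18:-→d19:-→d20:H4 -> H4
  + 97.43.0.0/16 (H6) depth=16
  + 0.0.0.0/0 (H6) depth=0
  + 213.240.0.0/13 (H2) depth=13
  + 79.160.0.0/16 (H0) depth=16
  lookup 213.244.46.40: bits 1101010111110 walk d0:H6→d1:-→d2:-→d3:-→d4:-→d5:-→d6:-→d7:-→d8:-→d9:-→d10:-→d11:-→d12:-→d13:H2 -> H2
  lookup 167.252.112.25: bits 10100111111111000111 walk d0:H6→d1:-→d2:-→d3:-→d4:-→d5:-→d6:-→d7:-→d8:-→d9:-→d10:-→d11:-→d12:-→d13:-→d14:-→d15:-→d16:-→d17:-→d18:-→d19:-→d20:H4 -> H4
  + 79.160.240.0/20 (H7) depth=20
  + 213.192.0.0/10 (H5) depth=10
  + 167.252.123.208/32 (H6) depth=32
  + 0.0.0.0/0 (H1) depth=0
  lookup 97.43.0.128: bits 0110000100101011 walk d0:H1→d1:-→d2:-→d3:-→d4:-→d5:-→d6:-→d7:-→d8:-→d9:-→d10:-→d11:-→d12:-→d13:-→d14:-→d15:-→d16:H6 -> H6
  + 79.160.254.144/28 (H2) depth=28
  + 97.43.0.0/16 (H6) depth=16
  lookup 213.240.0.4: bits 1101010111110 walk d0:H1→d1:-→d2:-→d3:-→d4:-→d5:-→d6:-→d7:-→d8:-→d9:-→d10:H5→d11:-→d12:-→d13:H2 -> H2
  lookup 97.43.0.111: bits 0110000100101011 walk d0:H1→d1:-→d2:-→d3:-→d4:-→d5:-→d6:-→d7:-→d8:-→d9:-→d10:-→d11:-→d12:-→d13:-→d14:-→d15:-→d16:H6 -> H6
  - 213.240.0.0/13 clear@13
  lookup 213.192.0.0: bits 1101010111 walk d0:H1→d1:-→d2:-→d3:-→d4:-→d5:-→d6:-→d7:-→d8:-→d9:-→d10:H5 -> H5
  + 213.244.0.0/16 (H7) depth=16
  + 213.244.54.0/24 (H4) depth=24
  lookup 213.244.2.148: bits 110101011111010000 walk d0:H1→d1:-→d2:-→d3:-→d4:-→d5:-→d6:-→d7:-→d8:-→d9:-→d10:H5→d11:-→d12:-→d13:-→d14:-→d15:-→d16:H7→d17:-→d18:- -> H7
  - 79.160.0.0/16 clear@16
  + 97.32.0.0/12 (H0) depth=12
  + 0.0.0.0/0 (H7) depth=0
  + 160.0.0.0/4 (H7) depth=4
  + 0.0.0.0/0 (H4) depth=0
  - 167.252.123.208/32 clear@32
  - 213.244.54.0/24 clear@24
  lookup 213.244.5.115: bits 110101011111010000 walk d0:H4→d1:-→d2:-→d3:-→d4:-→d5:-→d6:-→d7:-→d8:-→d9:-→d10:H5→d11:-→d12:-→d13:-→d14:-→d15:-→d16:H7→d17:-→d18:- -> H7
  + 213.244.52.0/22 (H7) depth=22
  lookup 213.192.0.2: bits 1101010111 walk d0:H4→d1:-→d2:-→d3:-→d4:-→d5:-→d6:-→d7:-→d8:-→d9:-→d10:H5 -> H5
  + 79.160.254.128/25 (H3) depth=25
  lookup 79.160.254.129: bits 010011111010000011111110100 walk d0:H4→d1:-→d2:-→d3:-→d4:-→d5:-→d6:-→d7:-→d8:-→d9:-→d10:-→d11:-→d12:-→d13:-→d14:-→d15:-→d16:-→d17:-→d18:-→d19:-→d20:H7→d21:-→d22:-→d23:-→d24:-→d25:H3→d26:-→d27:- -> H3
  + 79.0.0.0/8 (H7) depth=8
  + 213.244.0.0/16 (H6) depth=16

== LOOKUPS ==
["H4","H2","H4","H6","H2","H6","H5","H7","H7","H5","H3"]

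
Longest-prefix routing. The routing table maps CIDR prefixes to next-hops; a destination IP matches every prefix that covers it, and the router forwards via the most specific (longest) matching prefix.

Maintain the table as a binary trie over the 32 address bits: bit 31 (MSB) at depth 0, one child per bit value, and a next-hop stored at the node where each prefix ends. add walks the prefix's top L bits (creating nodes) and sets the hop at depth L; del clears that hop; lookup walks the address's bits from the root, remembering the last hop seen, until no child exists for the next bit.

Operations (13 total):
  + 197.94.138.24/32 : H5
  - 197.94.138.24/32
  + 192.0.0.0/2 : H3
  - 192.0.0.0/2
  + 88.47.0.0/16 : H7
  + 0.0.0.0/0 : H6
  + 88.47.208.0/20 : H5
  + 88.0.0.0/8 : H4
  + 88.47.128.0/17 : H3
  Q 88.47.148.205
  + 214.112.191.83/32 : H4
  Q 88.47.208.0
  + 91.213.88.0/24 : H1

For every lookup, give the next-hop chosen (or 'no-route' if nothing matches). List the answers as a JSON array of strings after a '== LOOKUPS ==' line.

Process each operation:
  + 197.94.138.24/32 (H5) depth=32
  del 197.94.138.24/32 (clear depth 32)
  + 192.0.0.0/2 (H3) depth=2
  del 192.0.0.0/2 (clear depth 2)
  + 88.47.0.0/16 (H7) depth=16
  + 0.0.0.0/0 (H6) depth=0
  + 88.47.208.0/20 (H5) depth=20
  + 88.0.0.0/8 (H4) depth=8
  + 88.47.128.0/17 (H3) depth=17
  lookup 88.47.148.205: bits 01011000001011111 walk d0:H6→d1:-→d2:-→d3:-→d4:-→d5:-→d6:-→d7:-→d8:H4→d9:-→d10:-→d11:-→d12:-→d13:-→d14:-→d15:-→d16:H7→d17:H3 -> H3
  + 214.112.191.83/32 (H4) depth=32
  lookup 88.47.208.0: bits 01011000001011111101 walk d0:H6→d1:-→d2:-→d3:-→d4:-→d5:-→d6:-→d7:-→d8:H4→d9:-→d10:-→d11:-→d12:-→d13:-→d14:-→d15:-→d16:H7→d17:H3→d18:-→d19:-→d20:H5 -> H5
  + 91.213.88.0/24 (H1) depth=24

== LOOKUPS ==
["H3","H5"]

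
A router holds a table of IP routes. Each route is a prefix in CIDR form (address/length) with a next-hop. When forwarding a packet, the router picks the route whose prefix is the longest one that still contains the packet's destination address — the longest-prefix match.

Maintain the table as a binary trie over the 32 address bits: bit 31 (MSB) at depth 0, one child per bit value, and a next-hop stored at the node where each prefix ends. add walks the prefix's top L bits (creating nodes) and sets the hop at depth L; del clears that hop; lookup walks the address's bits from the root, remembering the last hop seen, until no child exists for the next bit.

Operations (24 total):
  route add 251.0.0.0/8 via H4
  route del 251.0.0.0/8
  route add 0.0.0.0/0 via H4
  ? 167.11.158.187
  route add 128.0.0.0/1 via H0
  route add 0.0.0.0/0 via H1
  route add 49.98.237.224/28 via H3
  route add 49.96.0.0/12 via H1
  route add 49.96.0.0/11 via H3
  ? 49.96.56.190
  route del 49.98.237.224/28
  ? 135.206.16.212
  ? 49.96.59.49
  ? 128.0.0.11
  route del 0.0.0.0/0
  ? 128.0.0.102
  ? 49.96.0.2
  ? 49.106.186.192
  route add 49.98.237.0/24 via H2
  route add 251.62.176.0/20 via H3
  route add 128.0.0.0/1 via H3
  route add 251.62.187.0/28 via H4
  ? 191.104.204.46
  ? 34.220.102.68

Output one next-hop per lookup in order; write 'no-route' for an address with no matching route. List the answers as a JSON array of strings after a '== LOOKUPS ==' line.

Apply in order:
  + 251.0.0.0/8 (H4) depth=8
  del 251.0.0.0/8 (clear depth 8)
  + 0.0.0.0/0 (H4) depth=0
  ? 167.11.158.187  path d0:H4→d1:-  best=H4
  + 128.0.0.0/1 (H0) depth=1
  + 0.0.0.0/0 (H1) depth=0
  + 49.98.237.224/28 (H3) depth=28
  + 49.96.0.0/12 (H1) depth=12
  + 49.96.0.0/11 (H3) depth=11
  ? 49.96.56.190  path d0:H1→d1:-→d2:-→d3:-→d4:-→d5:-→d6:-→d7:-→d8:-→d9:-→d10:-→d11:H3→d12:H1→d13:-→d14:-  best=H1
  del 49.98.237.224/28 (clear depth 28)
  ? 135.206.16.212  path d0:H1→d1:H0  best=H0
  ? 49.96.59.49  path d0:H1→d1:-→d2:-→d3:-→d4:-→d5:-→d6:-→d7:-→d8:-→d9:-→d10:-→d11:H3→d12:H1→d13:-→d14:-  best=H1
  ? 128.0.0.11  path d0:H1→d1:H0  best=H0
  del 0.0.0.0/0 (clear depth 0)
  ? 128.0.0.102  path d0:-→d1:H0  best=H0
  ? 49.96.0.2  path d0:-→d1:-→d2:-→d3:-→d4:-→d5:-→d6:-→d7:-→d8:-→d9:-→d10:-→d11:H3→d12:H1→d13:-→d14:-  best=H1
  ? 49.106.186.192  path d0:-→d1:-→d2:-→d3:-→d4:-→d5:-→d6:-→d7:-→d8:-→d9:-→d10:-→d11:H3→d12:H1  best=H1
  + 49.98.237.0/24 (H2) depth=24
  + 251.62.176.0/20 (H3) depth=20
  + 128.0.0.0/1 (H3) depth=1
  + 251.62.187.0/28 (H4) depth=28
  ? 191.104.204.46  path d0:-→d1:H3  best=H3
  ? 34.220.102.68  path d0:-→d1:-→d2:-→d3:-  best=no-route

== LOOKUPS ==
["H4","H1","H0","H1","H0","H0","H1","H1","H3","no-route"]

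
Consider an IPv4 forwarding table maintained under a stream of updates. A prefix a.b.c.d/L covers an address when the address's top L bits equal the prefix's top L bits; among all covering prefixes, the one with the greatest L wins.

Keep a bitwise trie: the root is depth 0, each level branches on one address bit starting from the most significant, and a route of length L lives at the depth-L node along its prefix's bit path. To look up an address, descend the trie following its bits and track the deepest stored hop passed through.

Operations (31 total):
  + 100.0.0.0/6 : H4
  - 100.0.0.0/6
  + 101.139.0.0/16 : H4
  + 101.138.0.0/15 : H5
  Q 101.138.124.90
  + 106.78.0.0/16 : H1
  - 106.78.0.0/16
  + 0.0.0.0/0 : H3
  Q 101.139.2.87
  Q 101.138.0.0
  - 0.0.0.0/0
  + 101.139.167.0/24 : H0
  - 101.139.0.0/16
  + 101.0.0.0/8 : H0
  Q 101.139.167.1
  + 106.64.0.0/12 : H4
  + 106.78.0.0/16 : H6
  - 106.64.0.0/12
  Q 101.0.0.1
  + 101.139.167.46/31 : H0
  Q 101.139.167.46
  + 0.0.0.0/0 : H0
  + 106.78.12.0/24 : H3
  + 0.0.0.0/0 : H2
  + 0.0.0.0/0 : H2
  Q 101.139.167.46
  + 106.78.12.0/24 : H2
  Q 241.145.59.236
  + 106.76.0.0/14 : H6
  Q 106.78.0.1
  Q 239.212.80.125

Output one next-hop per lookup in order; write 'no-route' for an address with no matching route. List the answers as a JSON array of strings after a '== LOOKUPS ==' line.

Process each operation:
  add 100.0.0.0/6 -> H4 at depth 6
  - 100.0.0.0/6 clear@6
  add 101.139.0.0/16 -> H4 at depth 16
  add 101.138.0.0/15 -> H5 at depth 15
  Q 101.138.124.90: descend 011001011000101 ; hops seen [H5] ; pick H5
  add 106.78.0.0/16 -> H1 at depth 16
  - 106.78.0.0/16 clear@16
  add 0.0.0.0/0 -> H3 at depth 0
  Q 101.139.2.87: descend 0110010110001011 ; hops seen [H3,H5,H4] ; pick H4
  Q 101.138.0.0: descend 011001011000101 ; hops seen [H3,H5] ; pick H5
  - 0.0.0.0/0 clear@0
  add 101.139.167.0/24 -> H0 at depth 24
  - 101.139.0.0/16 clear@16
  add 101.0.0.0/8 -> H0 at depth 8
  Q 101.139.167.1: descend 011001011000101110100111 ; hops seen [H0,H5,H0] ; pick H0
  add 106.64.0.0/12 -> H4 at depth 12
  add 106.78.0.0/16 -> H6 at depth 16
  - 106.64.0.0/12 clear@12
  Q 101.0.0.1: descend 01100101 ; hops seen [H0] ; pick H0
  add 101.139.167.46/31 -> H0 at depth 31
  Q 101.139.167.46: descend 0110010110001011101001110010111 ; hops seen [H0,H5,H0,H0] ; pick H0
  add 0.0.0.0/0 -> H0 at depth 0
  add 106.78.12.0/24 -> H3 at depth 24
  add 0.0.0.0/0 -> H2 at depth 0
  add 0.0.0.0/0 -> H2 at depth 0
  Q 101.139.167.46: descend 0110010110001011101001110010111 ; hops seen [H2,H0,H5,H0,H0] ; pick H0
  add 106.78.12.0/24 -> H2 at depth 24
  Q 241.145.59.236: descend ε ; hops seen [H2] ; pick H2
  add 106.76.0.0/14 -> H6 at depth 14
  Q 106.78.0.1: descend 01101010010011100000 ; hops seen [H2,H6,H6] ; pick H6
  Q 239.212.80.125: descend ε ; hops seen [H2] ; pick H2

== LOOKUPS ==
["H5","H4","H5","H0","H0","H0","H0","H2","H6","H2"]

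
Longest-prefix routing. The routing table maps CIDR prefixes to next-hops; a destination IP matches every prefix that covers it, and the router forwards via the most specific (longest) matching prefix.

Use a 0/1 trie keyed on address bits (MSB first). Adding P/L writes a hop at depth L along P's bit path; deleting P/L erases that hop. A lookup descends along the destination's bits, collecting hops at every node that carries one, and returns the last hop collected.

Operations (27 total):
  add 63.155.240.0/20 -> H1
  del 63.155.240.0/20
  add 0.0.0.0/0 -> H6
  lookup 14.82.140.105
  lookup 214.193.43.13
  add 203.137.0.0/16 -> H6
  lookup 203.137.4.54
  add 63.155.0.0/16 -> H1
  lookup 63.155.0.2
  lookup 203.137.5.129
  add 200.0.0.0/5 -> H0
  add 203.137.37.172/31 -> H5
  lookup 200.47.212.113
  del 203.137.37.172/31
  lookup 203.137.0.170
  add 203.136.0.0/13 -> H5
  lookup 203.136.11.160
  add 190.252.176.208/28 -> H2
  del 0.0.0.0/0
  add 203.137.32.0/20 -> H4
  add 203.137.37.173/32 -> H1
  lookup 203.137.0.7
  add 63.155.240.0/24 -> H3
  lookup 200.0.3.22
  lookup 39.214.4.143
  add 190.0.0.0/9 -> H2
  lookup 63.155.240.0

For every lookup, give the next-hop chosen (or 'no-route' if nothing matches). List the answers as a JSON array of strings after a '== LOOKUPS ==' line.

Process each operation:
  + 63.155.240.0/20 (H1) depth=20
  del 63.155.240.0/20 (clear depth 20)
  + 0.0.0.0/0 (H6) depth=0
  Q 14.82.140.105: descend 00 ; hops seen [H6] ; pick H6
  Q 214.193.43.13: descend ε ; hops seen [H6] ; pick H6
  + 203.137.0.0/16 (H6) depth=16
  Q 203.137.4.54: descend 1100101110001001 ; hops seen [H6,H6] ; pick H6
  + 63.155.0.0/16 (H1) depth=16
  Q 63.155.0.2: descend 0011111110011011 ; hops seen [H6,H1] ; pick H1
  Q 203.137.5.129: descend 1100101110001001 ; hops seen [H6,H6] ; pick H6
  + 200.0.0.0/5 (H0) depth=5
  + 203.137.37.172/31 (H5) depth=31
  Q 200.47.212.113: descend 110010 ; hops seen [H6,H0] ; pick H0
  del 203.137.37.172/31 (clear depth 31)
  Q 203.137.0.170: descend 110010111000100100 ; hops seen [H6,H0,H6] ; pick H6
  + 203.136.0.0/13 (H5) depth=13
  Q 203.136.11.160: descend 110010111000100 ; hops seen [H6,H0,H5] ; pick H5
  + 190.252.176.208/28 (H2) depth=28
  del 0.0.0.0/0 (clear depth 0)
  + 203.137.32.0/20 (H4) depth=20
  + 203.137.37.173/32 (H1) depth=32
  Q 203.137.0.7: descend 110010111000100100 ; hops seen [H0,H5,H6] ; pick H6
  + 63.155.240.0/24 (H3) depth=24
  Q 200.0.3.22: descend 110010 ; hops seen [H0] ; pick H0
  Q 39.214.4.143: descend 001 ; hops seen [∅] ; pick no-route
  + 190.0.0.0/9 (H2) depth=9
  Q 63.155.240.0: descend 001111111001101111110000 ; hops seen [H1,H3] ; pick H3

== LOOKUPS ==
["H6","H6","H6","H1","H6","H0","H6","H5","H6","H0","no-route","H3"]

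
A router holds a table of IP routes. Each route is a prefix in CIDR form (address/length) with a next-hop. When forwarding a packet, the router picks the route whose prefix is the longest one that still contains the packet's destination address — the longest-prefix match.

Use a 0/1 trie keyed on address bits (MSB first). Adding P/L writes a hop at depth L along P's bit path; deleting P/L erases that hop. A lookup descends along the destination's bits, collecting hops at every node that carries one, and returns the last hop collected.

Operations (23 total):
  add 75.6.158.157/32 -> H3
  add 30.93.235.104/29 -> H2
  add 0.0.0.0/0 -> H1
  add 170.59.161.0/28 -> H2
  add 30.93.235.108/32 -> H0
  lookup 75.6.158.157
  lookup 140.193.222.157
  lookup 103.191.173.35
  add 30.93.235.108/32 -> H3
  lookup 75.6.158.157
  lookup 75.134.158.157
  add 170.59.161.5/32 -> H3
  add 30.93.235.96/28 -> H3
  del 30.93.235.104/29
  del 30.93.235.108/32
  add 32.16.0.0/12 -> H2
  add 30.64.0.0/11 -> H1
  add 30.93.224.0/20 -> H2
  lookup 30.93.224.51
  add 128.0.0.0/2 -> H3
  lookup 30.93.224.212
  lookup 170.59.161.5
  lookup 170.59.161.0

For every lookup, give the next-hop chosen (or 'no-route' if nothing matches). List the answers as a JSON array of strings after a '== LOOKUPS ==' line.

Process each operation:
  + 75.6.158.157/32 (H3) depth=32
  + 30.93.235.104/29 (H2) depth=29
  + 0.0.0.0/0 (H1) depth=0
  + 170.59.161.0/28 (H2) depth=28
  + 30.93.235.108/32 (H0) depth=32
  Q 75.6.158.157: descend 01001011000001101001111010011101 ; hops seen [H1,H3] ; pick H3
  Q 140.193.222.157: descend 10 ; hops seen [H1] ; pick H1
  Q 103.191.173.35: descend 01 ; hops seen [H1] ; pick H1
  + 30.93.235.108/32 (H3) depth=32
  Q 75.6.158.157: descend 01001011000001101001111010011101 ; hops seen [H1,H3] ; pick H3
  Q 75.134.158.157: descend 01001011 ; hops seen [H1] ; pick H1
  + 170.59.161.5/32 (H3) depth=32
  + 30.93.235.96/28 (H3) depth=28
  del 30.93.235.104/29 (clear depth 29)
  del 30.93.235.108/32 (clear depth 32)
  + 32.16.0.0/12 (H2) depth=12
  + 30.64.0.0/11 (H1) depth=11
  + 30.93.224.0/20 (H2) depth=20
  Q 30.93.224.51: descend 00011110010111011110 ; hops seen [H1,H1,H2] ; pick H2
  + 128.0.0.0/2 (H3) depth=2
  Q 30.93.224.212: descend 00011110010111011110 ; hops seen [H1,H1,H2] ; pick H2
  Q 170.59.161.5: descend 10101010001110111010000100000101 ; hops seen [H1,H3,H2,H3] ; pick H3
  Q 170.59.161.0: descend 10101010001110111010000100000 ; hops seen [H1,H3,H2] ; pick H2

== LOOKUPS ==
["H3","H1","H1","H3","H1","H2","H2","H3","H2"]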